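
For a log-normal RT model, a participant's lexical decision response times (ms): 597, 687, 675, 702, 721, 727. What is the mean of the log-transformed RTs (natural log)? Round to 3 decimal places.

ln(RT): 6.3919, 6.5323, 6.5147, 6.5539, 6.5806, 6.5889
Σ ln(RT) = 39.1625
Mean = 39.1625/6 = 6.52708

6.527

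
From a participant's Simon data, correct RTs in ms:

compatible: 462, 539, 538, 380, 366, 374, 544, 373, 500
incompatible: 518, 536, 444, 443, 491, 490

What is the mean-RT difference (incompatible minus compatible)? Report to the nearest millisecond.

M(compatible) = 4076/9 = 452.889
M(incompatible) = 2922/6 = 487.000
Difference = 487.000 − 452.889 = 34.111 ms

34 ms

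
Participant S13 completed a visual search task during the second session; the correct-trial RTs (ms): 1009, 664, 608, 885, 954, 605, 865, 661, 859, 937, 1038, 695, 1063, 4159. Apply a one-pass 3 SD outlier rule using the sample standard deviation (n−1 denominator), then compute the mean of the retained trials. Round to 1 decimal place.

n = 14, ΣRT = 15002, M = 1071.571
Σ(x−M)² = 10601007.43; s = √(10601007.43/13) = 903.029
Cutoffs: 1071.571 ± 3·903.029 → [-1637.5, 3780.7]
Outside: 4159 → excluded.
Retained (n=13): Σ = 10843, mean = 10843/13 = 834.077

834.1 ms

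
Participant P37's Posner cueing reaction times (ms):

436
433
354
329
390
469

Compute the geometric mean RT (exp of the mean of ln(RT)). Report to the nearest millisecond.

ln(RT): 6.0776, 6.0707, 5.8693, 5.7961, 5.9661, 6.1506
Mean ln(RT) = 35.9305/6 = 5.98841
Geometric mean = exp(5.98841) = 398.78 ms

399 ms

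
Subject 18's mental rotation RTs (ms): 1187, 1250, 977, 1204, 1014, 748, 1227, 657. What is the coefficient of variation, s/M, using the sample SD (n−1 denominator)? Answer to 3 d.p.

n = 8, Σ = 8264, M = 1033.0000
Σ(x−M)² = 363780.000; s = √(363780.000/7) = 227.9662
CV = 227.9662 / 1033.0000 = 0.22068

0.221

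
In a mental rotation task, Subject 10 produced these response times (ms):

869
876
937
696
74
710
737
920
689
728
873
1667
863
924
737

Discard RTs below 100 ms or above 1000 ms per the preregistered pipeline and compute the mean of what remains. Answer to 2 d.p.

812.23 ms

Excluded: 74, 1667
Retained (n=13): Σ = 10559
Mean = 10559/13 = 812.2308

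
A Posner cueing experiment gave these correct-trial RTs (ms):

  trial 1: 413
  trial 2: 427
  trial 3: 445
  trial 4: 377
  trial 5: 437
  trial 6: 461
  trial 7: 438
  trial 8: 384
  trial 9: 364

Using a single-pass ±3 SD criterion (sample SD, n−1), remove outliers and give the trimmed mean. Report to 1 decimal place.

n = 9, ΣRT = 3746, M = 416.222
Σ(x−M)² = 9169.56; s = √(9169.56/8) = 33.855
Cutoffs: 416.222 ± 3·33.855 → [314.7, 517.8]
No RTs fall outside the cutoffs; all 9 retained. Mean = 3746/9 = 416.222

416.2 ms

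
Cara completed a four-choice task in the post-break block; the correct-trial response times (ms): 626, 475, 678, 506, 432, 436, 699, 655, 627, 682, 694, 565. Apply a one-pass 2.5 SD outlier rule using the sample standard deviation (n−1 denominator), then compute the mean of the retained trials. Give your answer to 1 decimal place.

n = 12, ΣRT = 7075, M = 589.583
Σ(x−M)² = 115378.92; s = √(115378.92/11) = 102.416
Cutoffs: 589.583 ± 2.5·102.416 → [333.5, 845.6]
No RTs fall outside the cutoffs; all 12 retained. Mean = 7075/12 = 589.583

589.6 ms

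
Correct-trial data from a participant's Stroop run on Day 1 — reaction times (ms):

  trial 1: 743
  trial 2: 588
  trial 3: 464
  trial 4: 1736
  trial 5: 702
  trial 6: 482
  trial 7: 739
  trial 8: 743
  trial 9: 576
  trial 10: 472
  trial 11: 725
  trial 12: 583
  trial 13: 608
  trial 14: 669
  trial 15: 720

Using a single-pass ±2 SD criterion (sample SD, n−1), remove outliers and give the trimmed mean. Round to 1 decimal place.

629.6 ms

n = 15, ΣRT = 10550, M = 703.333
Σ(x−M)² = 1285615.33; s = √(1285615.33/14) = 303.034
Cutoffs: 703.333 ± 2·303.034 → [97.3, 1309.4]
Outside: 1736 → excluded.
Retained (n=14): Σ = 8814, mean = 8814/14 = 629.571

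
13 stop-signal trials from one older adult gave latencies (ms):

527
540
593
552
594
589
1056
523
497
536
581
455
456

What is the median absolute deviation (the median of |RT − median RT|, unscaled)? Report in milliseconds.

43 ms

Sorted: 455, 456, 497, 523, 527, 536, 540, 552, 581, 589, 593, 594, 1056 → median = 540
|x − 540|: 13, 0, 53, 12, 54, 49, 516, 17, 43, 4, 41, 85, 84
Sorted deviations: 0, 4, 12, 13, 17, 41, 43, 49, 53, 54, 84, 85, 516 → MAD = 43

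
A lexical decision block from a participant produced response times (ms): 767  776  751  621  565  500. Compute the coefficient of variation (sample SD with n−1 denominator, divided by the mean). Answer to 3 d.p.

n = 6, Σ = 3980, M = 663.3333
Σ(x−M)² = 69265.333; s = √(69265.333/5) = 117.6991
CV = 117.6991 / 663.3333 = 0.17744

0.177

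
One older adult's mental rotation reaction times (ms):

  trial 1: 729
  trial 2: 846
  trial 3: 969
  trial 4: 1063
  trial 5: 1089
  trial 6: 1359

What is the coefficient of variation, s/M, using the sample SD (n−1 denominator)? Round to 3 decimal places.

0.216

n = 6, Σ = 6055, M = 1009.1667
Σ(x−M)² = 238384.833; s = √(238384.833/5) = 218.3506
CV = 218.3506 / 1009.1667 = 0.21637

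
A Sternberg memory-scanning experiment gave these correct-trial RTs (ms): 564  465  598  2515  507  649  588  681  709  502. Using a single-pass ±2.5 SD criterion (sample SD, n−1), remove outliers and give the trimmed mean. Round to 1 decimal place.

584.8 ms

n = 10, ΣRT = 7778, M = 777.800
Σ(x−M)² = 3409861.60; s = √(3409861.60/9) = 615.527
Cutoffs: 777.800 ± 2.5·615.527 → [-761.0, 2316.6]
Outside: 2515 → excluded.
Retained (n=9): Σ = 5263, mean = 5263/9 = 584.778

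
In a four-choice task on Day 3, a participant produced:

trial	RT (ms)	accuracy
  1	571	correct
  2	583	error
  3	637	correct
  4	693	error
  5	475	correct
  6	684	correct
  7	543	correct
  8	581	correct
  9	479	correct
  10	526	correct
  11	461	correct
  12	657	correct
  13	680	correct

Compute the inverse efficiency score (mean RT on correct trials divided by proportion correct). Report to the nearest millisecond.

676 ms

Correct trials (n=11): 571, 637, 475, 684, 543, 581, 479, 526, 461, 657, 680
Mean correct RT = 6294/11 = 572.1818 ms
Proportion correct = 11/13
IES = 572.1818 / (11/13) = 676.215 ms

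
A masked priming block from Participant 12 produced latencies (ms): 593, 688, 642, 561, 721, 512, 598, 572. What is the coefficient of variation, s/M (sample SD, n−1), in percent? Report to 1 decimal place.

n = 8, Σ = 4887, M = 610.8750
Σ(x−M)² = 33304.875; s = √(33304.875/7) = 68.9771
CV = 68.9771 / 610.8750 = 0.11292 = 11.292%

11.3%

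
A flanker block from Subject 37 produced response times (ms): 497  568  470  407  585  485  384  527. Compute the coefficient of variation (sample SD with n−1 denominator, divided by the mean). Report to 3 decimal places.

n = 8, Σ = 3923, M = 490.3750
Σ(x−M)² = 35075.875; s = √(35075.875/7) = 70.7873
CV = 70.7873 / 490.3750 = 0.14435

0.144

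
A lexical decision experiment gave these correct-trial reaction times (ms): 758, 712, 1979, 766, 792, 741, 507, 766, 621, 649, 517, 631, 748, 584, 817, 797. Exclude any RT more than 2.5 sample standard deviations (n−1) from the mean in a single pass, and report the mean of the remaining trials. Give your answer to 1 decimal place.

n = 16, ΣRT = 12385, M = 774.062
Σ(x−M)² = 1693640.94; s = √(1693640.94/15) = 336.020
Cutoffs: 774.062 ± 2.5·336.020 → [-66.0, 1614.1]
Outside: 1979 → excluded.
Retained (n=15): Σ = 10406, mean = 10406/15 = 693.733

693.7 ms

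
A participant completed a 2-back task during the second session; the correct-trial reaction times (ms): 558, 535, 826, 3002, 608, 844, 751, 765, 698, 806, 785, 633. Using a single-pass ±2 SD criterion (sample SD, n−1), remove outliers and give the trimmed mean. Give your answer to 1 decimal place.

n = 12, ΣRT = 10811, M = 900.917
Σ(x−M)² = 4937038.92; s = √(4937038.92/11) = 669.942
Cutoffs: 900.917 ± 2·669.942 → [-439.0, 2240.8]
Outside: 3002 → excluded.
Retained (n=11): Σ = 7809, mean = 7809/11 = 709.909

709.9 ms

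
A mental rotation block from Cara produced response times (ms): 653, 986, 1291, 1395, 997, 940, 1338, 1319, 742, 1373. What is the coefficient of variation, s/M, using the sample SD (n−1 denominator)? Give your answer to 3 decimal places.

0.249

n = 10, Σ = 11034, M = 1103.4000
Σ(x−M)² = 679702.400; s = √(679702.400/9) = 274.8136
CV = 274.8136 / 1103.4000 = 0.24906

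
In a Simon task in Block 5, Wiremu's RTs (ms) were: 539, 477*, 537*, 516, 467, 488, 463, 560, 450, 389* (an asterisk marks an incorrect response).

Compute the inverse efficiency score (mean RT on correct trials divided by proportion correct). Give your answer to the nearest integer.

Correct trials (n=7): 539, 516, 467, 488, 463, 560, 450
Mean correct RT = 3483/7 = 497.5714 ms
Proportion correct = 7/10
IES = 497.5714 / (7/10) = 710.816 ms

711 ms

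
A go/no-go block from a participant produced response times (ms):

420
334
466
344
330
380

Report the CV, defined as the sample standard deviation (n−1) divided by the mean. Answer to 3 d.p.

0.144

n = 6, Σ = 2274, M = 379.0000
Σ(x−M)² = 14902.000; s = √(14902.000/5) = 54.5930
CV = 54.5930 / 379.0000 = 0.14404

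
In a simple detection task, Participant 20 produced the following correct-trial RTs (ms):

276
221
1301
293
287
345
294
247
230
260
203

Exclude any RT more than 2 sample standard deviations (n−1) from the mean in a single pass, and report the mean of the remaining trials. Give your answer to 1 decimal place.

265.6 ms

n = 11, ΣRT = 3957, M = 359.727
Σ(x−M)² = 990574.18; s = √(990574.18/10) = 314.734
Cutoffs: 359.727 ± 2·314.734 → [-269.7, 989.2]
Outside: 1301 → excluded.
Retained (n=10): Σ = 2656, mean = 2656/10 = 265.600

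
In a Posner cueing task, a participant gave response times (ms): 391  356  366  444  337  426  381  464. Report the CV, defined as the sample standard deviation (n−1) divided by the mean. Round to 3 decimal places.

0.113

n = 8, Σ = 3165, M = 395.6250
Σ(x−M)² = 14057.875; s = √(14057.875/7) = 44.8137
CV = 44.8137 / 395.6250 = 0.11327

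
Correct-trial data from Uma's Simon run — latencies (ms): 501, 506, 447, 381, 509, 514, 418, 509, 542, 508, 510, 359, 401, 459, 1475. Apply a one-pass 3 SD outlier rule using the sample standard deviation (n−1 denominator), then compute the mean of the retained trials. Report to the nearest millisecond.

n = 15, ΣRT = 8039, M = 535.933
Σ(x−M)² = 988636.93; s = √(988636.93/14) = 265.738
Cutoffs: 535.933 ± 3·265.738 → [-261.3, 1333.1]
Outside: 1475 → excluded.
Retained (n=14): Σ = 6564, mean = 6564/14 = 468.857

469 ms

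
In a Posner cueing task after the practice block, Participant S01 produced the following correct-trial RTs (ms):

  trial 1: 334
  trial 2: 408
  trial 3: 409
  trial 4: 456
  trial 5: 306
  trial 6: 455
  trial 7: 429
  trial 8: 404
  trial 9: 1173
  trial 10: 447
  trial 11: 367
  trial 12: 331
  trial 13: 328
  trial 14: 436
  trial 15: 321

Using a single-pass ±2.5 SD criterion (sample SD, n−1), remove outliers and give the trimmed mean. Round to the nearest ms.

n = 15, ΣRT = 6604, M = 440.267
Σ(x−M)² = 614342.93; s = √(614342.93/14) = 209.479
Cutoffs: 440.267 ± 2.5·209.479 → [-83.4, 964.0]
Outside: 1173 → excluded.
Retained (n=14): Σ = 5431, mean = 5431/14 = 387.929

388 ms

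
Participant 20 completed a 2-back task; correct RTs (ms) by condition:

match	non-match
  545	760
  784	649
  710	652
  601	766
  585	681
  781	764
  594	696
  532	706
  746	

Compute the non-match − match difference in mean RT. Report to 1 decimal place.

56.1 ms

M(match) = 5878/9 = 653.111
M(non-match) = 5674/8 = 709.250
Difference = 709.250 − 653.111 = 56.139 ms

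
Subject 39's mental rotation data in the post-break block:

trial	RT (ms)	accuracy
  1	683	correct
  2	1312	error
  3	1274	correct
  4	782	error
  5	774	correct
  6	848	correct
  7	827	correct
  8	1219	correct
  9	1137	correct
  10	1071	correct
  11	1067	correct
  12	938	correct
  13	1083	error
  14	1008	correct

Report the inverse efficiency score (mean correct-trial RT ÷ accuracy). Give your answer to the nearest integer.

1255 ms

Correct trials (n=11): 683, 1274, 774, 848, 827, 1219, 1137, 1071, 1067, 938, 1008
Mean correct RT = 10846/11 = 986.0000 ms
Proportion correct = 11/14
IES = 986.0000 / (11/14) = 1254.909 ms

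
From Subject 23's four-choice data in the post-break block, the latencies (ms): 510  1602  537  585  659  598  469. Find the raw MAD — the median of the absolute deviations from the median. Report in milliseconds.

Sorted: 469, 510, 537, 585, 598, 659, 1602 → median = 585
|x − 585|: 75, 1017, 48, 0, 74, 13, 116
Sorted deviations: 0, 13, 48, 74, 75, 116, 1017 → MAD = 74

74 ms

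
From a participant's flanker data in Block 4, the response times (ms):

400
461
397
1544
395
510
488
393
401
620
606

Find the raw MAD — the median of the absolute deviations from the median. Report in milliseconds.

Sorted: 393, 395, 397, 400, 401, 461, 488, 510, 606, 620, 1544 → median = 461
|x − 461|: 61, 0, 64, 1083, 66, 49, 27, 68, 60, 159, 145
Sorted deviations: 0, 27, 49, 60, 61, 64, 66, 68, 145, 159, 1083 → MAD = 64

64 ms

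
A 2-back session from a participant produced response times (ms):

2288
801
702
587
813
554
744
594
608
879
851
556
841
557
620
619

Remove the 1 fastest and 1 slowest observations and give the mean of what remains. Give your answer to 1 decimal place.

Sorted: 554, 556, 557, 587, 594, 608, 619, 620, 702, 744, 801, 813, 841, 851, 879, 2288
Drop lowest 1 (554) and highest 1 (2288)
Remaining (n=14): Σ = 9772, mean = 9772/14 = 698.000

698.0 ms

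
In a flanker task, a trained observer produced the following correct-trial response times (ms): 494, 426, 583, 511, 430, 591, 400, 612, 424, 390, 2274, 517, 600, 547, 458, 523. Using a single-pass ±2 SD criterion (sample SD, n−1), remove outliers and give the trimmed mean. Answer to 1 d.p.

500.4 ms

n = 16, ΣRT = 9780, M = 611.250
Σ(x−M)² = 3029965.00; s = √(3029965.00/15) = 449.442
Cutoffs: 611.250 ± 2·449.442 → [-287.6, 1510.1]
Outside: 2274 → excluded.
Retained (n=15): Σ = 7506, mean = 7506/15 = 500.400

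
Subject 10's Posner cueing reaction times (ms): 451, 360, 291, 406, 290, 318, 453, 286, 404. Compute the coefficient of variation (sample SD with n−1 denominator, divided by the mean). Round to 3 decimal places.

0.190

n = 9, Σ = 3259, M = 362.1111
Σ(x−M)² = 37842.889; s = √(37842.889/8) = 68.7776
CV = 68.7776 / 362.1111 = 0.18994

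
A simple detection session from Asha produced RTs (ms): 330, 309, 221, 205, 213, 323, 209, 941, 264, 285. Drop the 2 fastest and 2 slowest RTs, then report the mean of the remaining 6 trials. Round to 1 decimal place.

Sorted: 205, 209, 213, 221, 264, 285, 309, 323, 330, 941
Drop lowest 2 (205, 209) and highest 2 (330, 941)
Remaining (n=6): Σ = 1615, mean = 1615/6 = 269.167

269.2 ms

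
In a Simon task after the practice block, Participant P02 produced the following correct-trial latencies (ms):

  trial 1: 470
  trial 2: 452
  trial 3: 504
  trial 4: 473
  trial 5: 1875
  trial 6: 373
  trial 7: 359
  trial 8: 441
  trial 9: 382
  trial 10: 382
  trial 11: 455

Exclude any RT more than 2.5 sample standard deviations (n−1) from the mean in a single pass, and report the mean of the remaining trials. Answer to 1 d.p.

429.1 ms

n = 11, ΣRT = 6166, M = 560.545
Σ(x−M)² = 1923614.73; s = √(1923614.73/10) = 438.590
Cutoffs: 560.545 ± 2.5·438.590 → [-535.9, 1657.0]
Outside: 1875 → excluded.
Retained (n=10): Σ = 4291, mean = 4291/10 = 429.100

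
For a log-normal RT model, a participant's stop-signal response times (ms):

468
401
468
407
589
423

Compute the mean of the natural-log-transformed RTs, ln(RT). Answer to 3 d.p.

6.121

ln(RT): 6.1485, 5.9940, 6.1485, 6.0088, 6.3784, 6.0474
Σ ln(RT) = 36.7255
Mean = 36.7255/6 = 6.12092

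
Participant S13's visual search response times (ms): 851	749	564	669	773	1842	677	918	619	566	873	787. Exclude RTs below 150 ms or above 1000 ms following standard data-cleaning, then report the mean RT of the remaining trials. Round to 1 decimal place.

Excluded: 1842
Retained (n=11): Σ = 8046
Mean = 8046/11 = 731.4545

731.5 ms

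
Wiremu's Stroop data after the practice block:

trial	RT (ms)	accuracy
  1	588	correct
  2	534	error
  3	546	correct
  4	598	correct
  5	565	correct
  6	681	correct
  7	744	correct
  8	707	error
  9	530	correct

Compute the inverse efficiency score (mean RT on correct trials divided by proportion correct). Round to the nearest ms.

Correct trials (n=7): 588, 546, 598, 565, 681, 744, 530
Mean correct RT = 4252/7 = 607.4286 ms
Proportion correct = 7/9
IES = 607.4286 / (7/9) = 780.980 ms

781 ms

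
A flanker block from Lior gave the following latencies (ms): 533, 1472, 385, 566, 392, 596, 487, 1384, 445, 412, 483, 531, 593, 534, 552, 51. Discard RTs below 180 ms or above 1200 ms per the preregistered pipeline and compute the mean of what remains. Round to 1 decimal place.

Excluded: 51, 1384, 1472
Retained (n=13): Σ = 6509
Mean = 6509/13 = 500.6923

500.7 ms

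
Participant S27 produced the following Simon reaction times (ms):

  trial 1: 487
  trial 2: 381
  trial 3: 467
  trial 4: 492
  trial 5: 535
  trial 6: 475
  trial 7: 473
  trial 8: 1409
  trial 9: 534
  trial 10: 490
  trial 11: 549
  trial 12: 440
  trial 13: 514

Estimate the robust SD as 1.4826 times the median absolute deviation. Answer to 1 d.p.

35.6 ms

Sorted: 381, 440, 467, 473, 475, 487, 490, 492, 514, 534, 535, 549, 1409 → median = 490
|x − 490| sorted: 0, 2, 3, 15, 17, 23, 24, 44, 45, 50, 59, 109, 919 → MAD = 24
Robust SD ≈ 1.4826 × 24 = 35.582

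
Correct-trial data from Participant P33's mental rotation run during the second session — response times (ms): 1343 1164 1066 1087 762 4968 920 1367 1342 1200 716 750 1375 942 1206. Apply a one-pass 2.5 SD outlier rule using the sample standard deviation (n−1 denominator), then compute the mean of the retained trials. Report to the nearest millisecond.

n = 15, ΣRT = 20208, M = 1347.200
Σ(x−M)² = 14777554.40; s = √(14777554.40/14) = 1027.395
Cutoffs: 1347.200 ± 2.5·1027.395 → [-1221.3, 3915.7]
Outside: 4968 → excluded.
Retained (n=14): Σ = 15240, mean = 15240/14 = 1088.571

1089 ms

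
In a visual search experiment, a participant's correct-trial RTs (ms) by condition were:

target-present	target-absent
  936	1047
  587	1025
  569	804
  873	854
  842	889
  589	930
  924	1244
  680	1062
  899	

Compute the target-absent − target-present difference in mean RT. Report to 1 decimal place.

M(target-present) = 6899/9 = 766.556
M(target-absent) = 7855/8 = 981.875
Difference = 981.875 − 766.556 = 215.319 ms

215.3 ms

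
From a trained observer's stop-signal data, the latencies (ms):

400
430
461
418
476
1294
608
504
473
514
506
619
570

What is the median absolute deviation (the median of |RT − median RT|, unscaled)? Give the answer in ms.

66 ms

Sorted: 400, 418, 430, 461, 473, 476, 504, 506, 514, 570, 608, 619, 1294 → median = 504
|x − 504|: 104, 74, 43, 86, 28, 790, 104, 0, 31, 10, 2, 115, 66
Sorted deviations: 0, 2, 10, 28, 31, 43, 66, 74, 86, 104, 104, 115, 790 → MAD = 66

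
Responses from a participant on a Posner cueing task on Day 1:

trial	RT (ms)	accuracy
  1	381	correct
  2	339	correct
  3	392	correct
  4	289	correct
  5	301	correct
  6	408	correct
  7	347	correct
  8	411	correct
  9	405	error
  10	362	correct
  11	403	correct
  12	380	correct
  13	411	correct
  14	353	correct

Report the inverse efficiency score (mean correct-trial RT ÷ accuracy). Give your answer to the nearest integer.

Correct trials (n=13): 381, 339, 392, 289, 301, 408, 347, 411, 362, 403, 380, 411, 353
Mean correct RT = 4777/13 = 367.4615 ms
Proportion correct = 13/14
IES = 367.4615 / (13/14) = 395.728 ms

396 ms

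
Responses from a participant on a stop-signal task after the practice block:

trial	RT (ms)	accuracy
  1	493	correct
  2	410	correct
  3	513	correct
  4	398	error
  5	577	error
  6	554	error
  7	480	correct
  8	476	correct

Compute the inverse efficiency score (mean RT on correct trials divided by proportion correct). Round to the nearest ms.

759 ms

Correct trials (n=5): 493, 410, 513, 480, 476
Mean correct RT = 2372/5 = 474.4000 ms
Proportion correct = 5/8
IES = 474.4000 / (5/8) = 759.040 ms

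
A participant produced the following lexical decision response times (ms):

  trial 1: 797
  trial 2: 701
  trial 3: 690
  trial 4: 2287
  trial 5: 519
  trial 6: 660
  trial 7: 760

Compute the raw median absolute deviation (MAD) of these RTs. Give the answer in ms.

59 ms

Sorted: 519, 660, 690, 701, 760, 797, 2287 → median = 701
|x − 701|: 96, 0, 11, 1586, 182, 41, 59
Sorted deviations: 0, 11, 41, 59, 96, 182, 1586 → MAD = 59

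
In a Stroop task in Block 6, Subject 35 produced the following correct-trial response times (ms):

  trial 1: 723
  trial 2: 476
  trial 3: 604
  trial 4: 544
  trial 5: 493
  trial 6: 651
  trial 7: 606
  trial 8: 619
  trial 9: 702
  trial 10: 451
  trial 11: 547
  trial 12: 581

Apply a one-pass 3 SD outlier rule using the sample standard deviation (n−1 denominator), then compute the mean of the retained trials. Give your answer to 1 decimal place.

n = 12, ΣRT = 6997, M = 583.083
Σ(x−M)² = 80444.92; s = √(80444.92/11) = 85.517
Cutoffs: 583.083 ± 3·85.517 → [326.5, 839.6]
No RTs fall outside the cutoffs; all 12 retained. Mean = 6997/12 = 583.083

583.1 ms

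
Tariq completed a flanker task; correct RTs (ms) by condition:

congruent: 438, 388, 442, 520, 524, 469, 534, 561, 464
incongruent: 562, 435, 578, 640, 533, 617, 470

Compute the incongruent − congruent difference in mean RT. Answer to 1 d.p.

65.6 ms

M(congruent) = 4340/9 = 482.222
M(incongruent) = 3835/7 = 547.857
Difference = 547.857 − 482.222 = 65.635 ms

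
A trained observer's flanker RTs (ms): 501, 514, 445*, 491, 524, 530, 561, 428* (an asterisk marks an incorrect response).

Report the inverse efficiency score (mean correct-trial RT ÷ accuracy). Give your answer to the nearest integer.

Correct trials (n=6): 501, 514, 491, 524, 530, 561
Mean correct RT = 3121/6 = 520.1667 ms
Proportion correct = 6/8
IES = 520.1667 / (6/8) = 693.556 ms

694 ms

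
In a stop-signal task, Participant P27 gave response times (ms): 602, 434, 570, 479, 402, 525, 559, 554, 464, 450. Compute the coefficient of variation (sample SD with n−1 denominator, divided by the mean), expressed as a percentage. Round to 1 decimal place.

13.3%

n = 10, Σ = 5039, M = 503.9000
Σ(x−M)² = 40370.900; s = √(40370.900/9) = 66.9750
CV = 66.9750 / 503.9000 = 0.13291 = 13.291%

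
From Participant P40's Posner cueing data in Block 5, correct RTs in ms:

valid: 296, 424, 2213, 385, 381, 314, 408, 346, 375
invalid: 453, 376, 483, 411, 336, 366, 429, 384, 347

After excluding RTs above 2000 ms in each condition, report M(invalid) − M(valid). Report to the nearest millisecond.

valid: exclude 2213
M(valid) = 2929/8 = 366.125
M(invalid) = 3585/9 = 398.333
Difference = 398.333 − 366.125 = 32.208 ms

32 ms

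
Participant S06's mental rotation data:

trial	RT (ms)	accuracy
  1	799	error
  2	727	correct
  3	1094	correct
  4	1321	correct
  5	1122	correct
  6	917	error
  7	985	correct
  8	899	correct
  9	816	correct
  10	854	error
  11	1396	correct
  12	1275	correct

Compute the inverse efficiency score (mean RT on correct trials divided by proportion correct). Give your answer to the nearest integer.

Correct trials (n=9): 727, 1094, 1321, 1122, 985, 899, 816, 1396, 1275
Mean correct RT = 9635/9 = 1070.5556 ms
Proportion correct = 9/12
IES = 1070.5556 / (9/12) = 1427.407 ms

1427 ms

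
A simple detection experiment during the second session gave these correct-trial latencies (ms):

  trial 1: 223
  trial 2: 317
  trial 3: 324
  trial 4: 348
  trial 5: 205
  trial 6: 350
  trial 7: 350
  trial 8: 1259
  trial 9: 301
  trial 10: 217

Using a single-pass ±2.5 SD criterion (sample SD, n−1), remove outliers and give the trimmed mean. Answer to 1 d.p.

n = 10, ΣRT = 3894, M = 389.400
Σ(x−M)² = 869770.40; s = √(869770.40/9) = 310.872
Cutoffs: 389.400 ± 2.5·310.872 → [-387.8, 1166.6]
Outside: 1259 → excluded.
Retained (n=9): Σ = 2635, mean = 2635/9 = 292.778

292.8 ms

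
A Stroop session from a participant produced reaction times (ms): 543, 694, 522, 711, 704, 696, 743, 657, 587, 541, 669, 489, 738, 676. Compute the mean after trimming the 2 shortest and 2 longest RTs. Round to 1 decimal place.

Sorted: 489, 522, 541, 543, 587, 657, 669, 676, 694, 696, 704, 711, 738, 743
Drop lowest 2 (489, 522) and highest 2 (738, 743)
Remaining (n=10): Σ = 6478, mean = 6478/10 = 647.800

647.8 ms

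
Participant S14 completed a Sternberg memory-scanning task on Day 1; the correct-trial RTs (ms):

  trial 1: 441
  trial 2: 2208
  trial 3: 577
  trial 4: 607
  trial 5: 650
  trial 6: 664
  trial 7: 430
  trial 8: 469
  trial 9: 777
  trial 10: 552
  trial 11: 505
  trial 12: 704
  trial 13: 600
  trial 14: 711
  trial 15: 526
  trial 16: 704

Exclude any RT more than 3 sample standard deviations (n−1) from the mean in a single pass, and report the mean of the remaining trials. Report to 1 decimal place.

n = 16, ΣRT = 11125, M = 695.312
Σ(x−M)² = 2600915.44; s = √(2600915.44/15) = 416.406
Cutoffs: 695.312 ± 3·416.406 → [-553.9, 1944.5]
Outside: 2208 → excluded.
Retained (n=15): Σ = 8917, mean = 8917/15 = 594.467

594.5 ms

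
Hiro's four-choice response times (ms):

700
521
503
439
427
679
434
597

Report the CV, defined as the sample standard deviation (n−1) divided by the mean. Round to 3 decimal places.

0.204

n = 8, Σ = 4300, M = 537.5000
Σ(x−M)² = 84056.000; s = √(84056.000/7) = 109.5810
CV = 109.5810 / 537.5000 = 0.20387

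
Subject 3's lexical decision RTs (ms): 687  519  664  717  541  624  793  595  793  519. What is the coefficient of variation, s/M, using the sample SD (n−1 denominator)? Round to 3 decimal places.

0.161

n = 10, Σ = 6452, M = 645.2000
Σ(x−M)² = 96625.600; s = √(96625.600/9) = 103.6155
CV = 103.6155 / 645.2000 = 0.16059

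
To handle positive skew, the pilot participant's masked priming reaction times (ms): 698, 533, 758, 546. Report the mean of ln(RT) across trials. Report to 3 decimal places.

6.440

ln(RT): 6.5482, 6.2785, 6.6307, 6.3026
Σ ln(RT) = 25.7600
Mean = 25.7600/4 = 6.44001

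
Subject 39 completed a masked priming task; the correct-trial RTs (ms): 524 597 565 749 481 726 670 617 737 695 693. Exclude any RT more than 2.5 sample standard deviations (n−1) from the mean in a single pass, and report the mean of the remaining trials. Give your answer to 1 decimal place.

n = 11, ΣRT = 7054, M = 641.273
Σ(x−M)² = 82142.18; s = √(82142.18/10) = 90.632
Cutoffs: 641.273 ± 2.5·90.632 → [414.7, 867.9]
No RTs fall outside the cutoffs; all 11 retained. Mean = 7054/11 = 641.273

641.3 ms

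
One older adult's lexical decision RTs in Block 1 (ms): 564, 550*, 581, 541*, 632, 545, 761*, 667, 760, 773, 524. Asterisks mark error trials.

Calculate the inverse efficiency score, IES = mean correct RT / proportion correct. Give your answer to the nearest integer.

867 ms

Correct trials (n=8): 564, 581, 632, 545, 667, 760, 773, 524
Mean correct RT = 5046/8 = 630.7500 ms
Proportion correct = 8/11
IES = 630.7500 / (8/11) = 867.281 ms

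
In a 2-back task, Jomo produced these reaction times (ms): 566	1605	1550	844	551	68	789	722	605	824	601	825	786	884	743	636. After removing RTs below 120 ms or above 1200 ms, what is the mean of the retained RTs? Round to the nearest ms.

Excluded: 68, 1550, 1605
Retained (n=13): Σ = 9376
Mean = 9376/13 = 721.2308

721 ms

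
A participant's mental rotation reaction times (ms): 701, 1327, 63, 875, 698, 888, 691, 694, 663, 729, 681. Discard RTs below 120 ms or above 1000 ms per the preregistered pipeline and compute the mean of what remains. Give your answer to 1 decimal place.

Excluded: 63, 1327
Retained (n=9): Σ = 6620
Mean = 6620/9 = 735.5556

735.6 ms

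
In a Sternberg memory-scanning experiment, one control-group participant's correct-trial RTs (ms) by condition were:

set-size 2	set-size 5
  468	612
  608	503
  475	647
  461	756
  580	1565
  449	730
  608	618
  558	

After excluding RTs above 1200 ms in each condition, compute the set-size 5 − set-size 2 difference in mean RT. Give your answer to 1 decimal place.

set-size 5: exclude 1565
M(set-size 2) = 4207/8 = 525.875
M(set-size 5) = 3866/6 = 644.333
Difference = 644.333 − 525.875 = 118.458 ms

118.5 ms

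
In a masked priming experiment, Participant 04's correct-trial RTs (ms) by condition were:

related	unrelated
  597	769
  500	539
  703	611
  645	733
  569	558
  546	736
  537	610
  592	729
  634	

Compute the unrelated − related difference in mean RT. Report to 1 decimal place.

M(related) = 5323/9 = 591.444
M(unrelated) = 5285/8 = 660.625
Difference = 660.625 − 591.444 = 69.181 ms

69.2 ms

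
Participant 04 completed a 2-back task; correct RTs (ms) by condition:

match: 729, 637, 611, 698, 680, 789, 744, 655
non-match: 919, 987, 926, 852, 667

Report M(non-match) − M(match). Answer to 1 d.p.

177.3 ms

M(match) = 5543/8 = 692.875
M(non-match) = 4351/5 = 870.200
Difference = 870.200 − 692.875 = 177.325 ms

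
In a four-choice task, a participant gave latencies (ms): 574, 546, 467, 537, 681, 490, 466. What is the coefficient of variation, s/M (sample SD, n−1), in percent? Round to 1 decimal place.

n = 7, Σ = 3761, M = 537.2857
Σ(x−M)² = 34335.429; s = √(34335.429/6) = 75.6477
CV = 75.6477 / 537.2857 = 0.14080 = 14.080%

14.1%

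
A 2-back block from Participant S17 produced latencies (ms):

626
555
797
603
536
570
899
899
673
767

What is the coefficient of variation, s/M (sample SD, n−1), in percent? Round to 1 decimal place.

n = 10, Σ = 6925, M = 692.5000
Σ(x−M)² = 172972.500; s = √(172972.500/9) = 138.6332
CV = 138.6332 / 692.5000 = 0.20019 = 20.019%

20.0%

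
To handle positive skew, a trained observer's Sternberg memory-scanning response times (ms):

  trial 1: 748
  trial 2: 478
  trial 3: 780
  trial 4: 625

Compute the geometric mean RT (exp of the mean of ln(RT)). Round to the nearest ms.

646 ms

ln(RT): 6.6174, 6.1696, 6.6593, 6.4378
Mean ln(RT) = 25.8841/4 = 6.47101
Geometric mean = exp(6.47101) = 646.14 ms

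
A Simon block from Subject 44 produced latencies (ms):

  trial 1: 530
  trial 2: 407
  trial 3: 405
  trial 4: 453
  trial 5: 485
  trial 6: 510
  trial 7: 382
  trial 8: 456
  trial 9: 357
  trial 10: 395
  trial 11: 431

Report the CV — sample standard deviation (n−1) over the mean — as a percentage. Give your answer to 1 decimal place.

12.5%

n = 11, Σ = 4811, M = 437.3636
Σ(x−M)² = 30046.545; s = √(30046.545/10) = 54.8147
CV = 54.8147 / 437.3636 = 0.12533 = 12.533%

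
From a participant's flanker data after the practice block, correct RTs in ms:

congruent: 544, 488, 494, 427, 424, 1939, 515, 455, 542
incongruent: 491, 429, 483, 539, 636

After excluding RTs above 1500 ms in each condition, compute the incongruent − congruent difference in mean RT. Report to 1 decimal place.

29.5 ms

congruent: exclude 1939
M(congruent) = 3889/8 = 486.125
M(incongruent) = 2578/5 = 515.600
Difference = 515.600 − 486.125 = 29.475 ms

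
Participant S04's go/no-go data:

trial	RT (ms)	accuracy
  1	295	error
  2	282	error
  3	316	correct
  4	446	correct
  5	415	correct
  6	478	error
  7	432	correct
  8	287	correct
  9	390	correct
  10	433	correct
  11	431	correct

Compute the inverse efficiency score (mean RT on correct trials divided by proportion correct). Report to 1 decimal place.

541.4 ms

Correct trials (n=8): 316, 446, 415, 432, 287, 390, 433, 431
Mean correct RT = 3150/8 = 393.7500 ms
Proportion correct = 8/11
IES = 393.7500 / (8/11) = 541.406 ms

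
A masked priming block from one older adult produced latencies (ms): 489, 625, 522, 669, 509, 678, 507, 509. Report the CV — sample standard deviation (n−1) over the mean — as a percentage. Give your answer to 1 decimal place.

14.1%

n = 8, Σ = 4508, M = 563.5000
Σ(x−M)² = 44428.000; s = √(44428.000/7) = 79.6672
CV = 79.6672 / 563.5000 = 0.14138 = 14.138%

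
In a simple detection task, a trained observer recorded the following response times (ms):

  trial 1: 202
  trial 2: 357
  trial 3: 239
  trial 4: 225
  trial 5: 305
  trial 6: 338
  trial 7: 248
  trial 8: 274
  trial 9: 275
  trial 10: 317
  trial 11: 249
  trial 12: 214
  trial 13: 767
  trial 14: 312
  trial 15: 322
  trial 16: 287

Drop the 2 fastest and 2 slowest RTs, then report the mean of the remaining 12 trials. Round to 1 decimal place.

282.6 ms

Sorted: 202, 214, 225, 239, 248, 249, 274, 275, 287, 305, 312, 317, 322, 338, 357, 767
Drop lowest 2 (202, 214) and highest 2 (357, 767)
Remaining (n=12): Σ = 3391, mean = 3391/12 = 282.583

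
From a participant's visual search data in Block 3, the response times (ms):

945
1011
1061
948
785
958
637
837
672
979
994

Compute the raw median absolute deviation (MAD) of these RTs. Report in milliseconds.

Sorted: 637, 672, 785, 837, 945, 948, 958, 979, 994, 1011, 1061 → median = 948
|x − 948|: 3, 63, 113, 0, 163, 10, 311, 111, 276, 31, 46
Sorted deviations: 0, 3, 10, 31, 46, 63, 111, 113, 163, 276, 311 → MAD = 63

63 ms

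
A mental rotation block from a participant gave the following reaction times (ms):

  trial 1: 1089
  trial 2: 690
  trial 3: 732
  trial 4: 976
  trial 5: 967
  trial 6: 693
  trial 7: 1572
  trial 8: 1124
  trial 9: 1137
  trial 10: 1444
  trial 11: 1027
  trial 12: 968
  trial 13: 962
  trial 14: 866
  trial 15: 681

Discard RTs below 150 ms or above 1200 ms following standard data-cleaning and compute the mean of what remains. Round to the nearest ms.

916 ms

Excluded: 1444, 1572
Retained (n=13): Σ = 11912
Mean = 11912/13 = 916.3077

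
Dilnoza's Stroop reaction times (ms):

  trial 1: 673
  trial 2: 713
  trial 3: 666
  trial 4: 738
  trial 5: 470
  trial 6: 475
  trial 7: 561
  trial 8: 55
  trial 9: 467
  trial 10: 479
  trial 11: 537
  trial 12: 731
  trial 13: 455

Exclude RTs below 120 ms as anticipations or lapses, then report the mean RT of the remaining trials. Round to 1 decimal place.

Excluded: 55
Retained (n=12): Σ = 6965
Mean = 6965/12 = 580.4167

580.4 ms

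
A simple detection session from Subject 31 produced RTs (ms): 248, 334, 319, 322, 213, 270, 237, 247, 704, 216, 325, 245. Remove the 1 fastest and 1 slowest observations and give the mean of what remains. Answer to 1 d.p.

276.3 ms

Sorted: 213, 216, 237, 245, 247, 248, 270, 319, 322, 325, 334, 704
Drop lowest 1 (213) and highest 1 (704)
Remaining (n=10): Σ = 2763, mean = 2763/10 = 276.300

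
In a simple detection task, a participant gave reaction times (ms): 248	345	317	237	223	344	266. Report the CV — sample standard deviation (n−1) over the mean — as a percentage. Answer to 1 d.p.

n = 7, Σ = 1980, M = 282.8571
Σ(x−M)² = 15950.857; s = √(15950.857/6) = 51.5604
CV = 51.5604 / 282.8571 = 0.18228 = 18.228%

18.2%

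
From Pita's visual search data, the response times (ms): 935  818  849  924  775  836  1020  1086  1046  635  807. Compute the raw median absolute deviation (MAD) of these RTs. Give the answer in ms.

Sorted: 635, 775, 807, 818, 836, 849, 924, 935, 1020, 1046, 1086 → median = 849
|x − 849|: 86, 31, 0, 75, 74, 13, 171, 237, 197, 214, 42
Sorted deviations: 0, 13, 31, 42, 74, 75, 86, 171, 197, 214, 237 → MAD = 75

75 ms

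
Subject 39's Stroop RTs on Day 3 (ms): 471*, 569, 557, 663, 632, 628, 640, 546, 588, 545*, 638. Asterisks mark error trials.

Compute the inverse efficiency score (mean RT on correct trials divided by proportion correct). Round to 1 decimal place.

741.6 ms

Correct trials (n=9): 569, 557, 663, 632, 628, 640, 546, 588, 638
Mean correct RT = 5461/9 = 606.7778 ms
Proportion correct = 9/11
IES = 606.7778 / (9/11) = 741.617 ms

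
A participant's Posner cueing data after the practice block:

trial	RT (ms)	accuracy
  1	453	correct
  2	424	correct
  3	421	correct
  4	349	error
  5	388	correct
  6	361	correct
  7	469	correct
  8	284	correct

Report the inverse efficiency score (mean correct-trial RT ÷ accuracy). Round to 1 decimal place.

Correct trials (n=7): 453, 424, 421, 388, 361, 469, 284
Mean correct RT = 2800/7 = 400.0000 ms
Proportion correct = 7/8
IES = 400.0000 / (7/8) = 457.143 ms

457.1 ms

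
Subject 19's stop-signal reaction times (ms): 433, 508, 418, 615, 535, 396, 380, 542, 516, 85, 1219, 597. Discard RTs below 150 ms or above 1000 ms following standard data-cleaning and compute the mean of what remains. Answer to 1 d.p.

494.0 ms

Excluded: 85, 1219
Retained (n=10): Σ = 4940
Mean = 4940/10 = 494.0000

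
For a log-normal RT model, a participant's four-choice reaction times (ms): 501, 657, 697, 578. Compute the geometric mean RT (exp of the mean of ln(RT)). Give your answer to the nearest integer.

ln(RT): 6.2166, 6.4877, 6.5468, 6.3596
Mean ln(RT) = 25.6106/4 = 6.40266
Geometric mean = exp(6.40266) = 603.45 ms

603 ms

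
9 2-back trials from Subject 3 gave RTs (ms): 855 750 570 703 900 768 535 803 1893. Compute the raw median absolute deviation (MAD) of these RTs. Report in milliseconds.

87 ms

Sorted: 535, 570, 703, 750, 768, 803, 855, 900, 1893 → median = 768
|x − 768|: 87, 18, 198, 65, 132, 0, 233, 35, 1125
Sorted deviations: 0, 18, 35, 65, 87, 132, 198, 233, 1125 → MAD = 87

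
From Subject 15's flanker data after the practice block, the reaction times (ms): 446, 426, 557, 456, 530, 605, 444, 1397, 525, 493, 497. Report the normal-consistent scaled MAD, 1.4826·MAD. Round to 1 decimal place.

75.6 ms

Sorted: 426, 444, 446, 456, 493, 497, 525, 530, 557, 605, 1397 → median = 497
|x − 497| sorted: 0, 4, 28, 33, 41, 51, 53, 60, 71, 108, 900 → MAD = 51
Robust SD ≈ 1.4826 × 51 = 75.613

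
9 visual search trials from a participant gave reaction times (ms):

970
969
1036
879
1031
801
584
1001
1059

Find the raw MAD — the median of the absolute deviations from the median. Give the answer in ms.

Sorted: 584, 801, 879, 969, 970, 1001, 1031, 1036, 1059 → median = 970
|x − 970|: 0, 1, 66, 91, 61, 169, 386, 31, 89
Sorted deviations: 0, 1, 31, 61, 66, 89, 91, 169, 386 → MAD = 66

66 ms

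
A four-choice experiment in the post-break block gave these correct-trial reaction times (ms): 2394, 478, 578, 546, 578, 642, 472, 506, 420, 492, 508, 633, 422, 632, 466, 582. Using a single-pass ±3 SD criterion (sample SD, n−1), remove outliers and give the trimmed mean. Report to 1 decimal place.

530.3 ms

n = 16, ΣRT = 10349, M = 646.812
Σ(x−M)² = 3333730.44; s = √(3333730.44/15) = 471.433
Cutoffs: 646.812 ± 3·471.433 → [-767.5, 2061.1]
Outside: 2394 → excluded.
Retained (n=15): Σ = 7955, mean = 7955/15 = 530.333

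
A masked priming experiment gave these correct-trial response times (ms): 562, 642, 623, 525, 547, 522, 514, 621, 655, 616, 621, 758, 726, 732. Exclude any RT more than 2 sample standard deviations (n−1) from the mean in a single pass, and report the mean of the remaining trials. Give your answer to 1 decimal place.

618.9 ms

n = 14, ΣRT = 8664, M = 618.857
Σ(x−M)² = 83099.71; s = √(83099.71/13) = 79.952
Cutoffs: 618.857 ± 2·79.952 → [459.0, 778.8]
No RTs fall outside the cutoffs; all 14 retained. Mean = 8664/14 = 618.857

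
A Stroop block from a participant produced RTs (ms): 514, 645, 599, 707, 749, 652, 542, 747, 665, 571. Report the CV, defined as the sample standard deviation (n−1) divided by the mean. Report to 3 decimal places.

n = 10, Σ = 6391, M = 639.1000
Σ(x−M)² = 60526.900; s = √(60526.900/9) = 82.0074
CV = 82.0074 / 639.1000 = 0.12832

0.128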